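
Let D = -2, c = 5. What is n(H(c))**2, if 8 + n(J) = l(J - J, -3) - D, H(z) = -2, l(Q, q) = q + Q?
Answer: 81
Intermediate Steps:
l(Q, q) = Q + q
n(J) = -9 (n(J) = -8 + (((J - J) - 3) - 1*(-2)) = -8 + ((0 - 3) + 2) = -8 + (-3 + 2) = -8 - 1 = -9)
n(H(c))**2 = (-9)**2 = 81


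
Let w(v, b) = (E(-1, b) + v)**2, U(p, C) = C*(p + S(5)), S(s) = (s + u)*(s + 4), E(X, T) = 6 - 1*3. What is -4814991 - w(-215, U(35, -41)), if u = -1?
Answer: -4859935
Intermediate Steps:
E(X, T) = 3 (E(X, T) = 6 - 3 = 3)
S(s) = (-1 + s)*(4 + s) (S(s) = (s - 1)*(s + 4) = (-1 + s)*(4 + s))
U(p, C) = C*(36 + p) (U(p, C) = C*(p + (-4 + 5**2 + 3*5)) = C*(p + (-4 + 25 + 15)) = C*(p + 36) = C*(36 + p))
w(v, b) = (3 + v)**2
-4814991 - w(-215, U(35, -41)) = -4814991 - (3 - 215)**2 = -4814991 - 1*(-212)**2 = -4814991 - 1*44944 = -4814991 - 44944 = -4859935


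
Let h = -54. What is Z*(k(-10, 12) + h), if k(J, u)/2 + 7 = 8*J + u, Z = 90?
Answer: -18360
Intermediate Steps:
k(J, u) = -14 + 2*u + 16*J (k(J, u) = -14 + 2*(8*J + u) = -14 + 2*(u + 8*J) = -14 + (2*u + 16*J) = -14 + 2*u + 16*J)
Z*(k(-10, 12) + h) = 90*((-14 + 2*12 + 16*(-10)) - 54) = 90*((-14 + 24 - 160) - 54) = 90*(-150 - 54) = 90*(-204) = -18360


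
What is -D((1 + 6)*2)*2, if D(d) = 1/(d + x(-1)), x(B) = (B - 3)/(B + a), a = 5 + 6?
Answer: -5/34 ≈ -0.14706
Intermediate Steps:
a = 11
x(B) = (-3 + B)/(11 + B) (x(B) = (B - 3)/(B + 11) = (-3 + B)/(11 + B))
D(d) = 1/(-⅖ + d) (D(d) = 1/(d + (-3 - 1)/(11 - 1)) = 1/(d - 4/10) = 1/(d + (⅒)*(-4)) = 1/(d - ⅖) = 1/(-⅖ + d))
-D((1 + 6)*2)*2 = -5/(-2 + 5*((1 + 6)*2))*2 = -5/(-2 + 5*(7*2))*2 = -5/(-2 + 5*14)*2 = -5/(-2 + 70)*2 = -5/68*2 = -5/34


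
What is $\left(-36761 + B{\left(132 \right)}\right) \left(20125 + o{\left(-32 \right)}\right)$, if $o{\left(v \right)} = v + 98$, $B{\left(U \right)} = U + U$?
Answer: $-736910927$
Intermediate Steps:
$B{\left(U \right)} = 2 U$
$o{\left(v \right)} = 98 + v$
$\left(-36761 + B{\left(132 \right)}\right) \left(20125 + o{\left(-32 \right)}\right) = \left(-36761 + 2 \cdot 132\right) \left(20125 + \left(98 - 32\right)\right) = \left(-36761 + 264\right) \left(20125 + 66\right) = \left(-36497\right) 20191 = -736910927$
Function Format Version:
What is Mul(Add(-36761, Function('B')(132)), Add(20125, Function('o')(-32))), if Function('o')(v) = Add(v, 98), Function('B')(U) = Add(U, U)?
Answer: -736910927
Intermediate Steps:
Function('B')(U) = Mul(2, U)
Function('o')(v) = Add(98, v)
Mul(Add(-36761, Function('B')(132)), Add(20125, Function('o')(-32))) = Mul(Add(-36761, Mul(2, 132)), Add(20125, Add(98, -32))) = Mul(Add(-36761, 264), Add(20125, 66)) = Mul(-36497, 20191) = -736910927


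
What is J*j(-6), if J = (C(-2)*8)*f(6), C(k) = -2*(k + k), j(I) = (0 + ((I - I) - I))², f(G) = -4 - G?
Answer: -23040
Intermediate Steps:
j(I) = I² (j(I) = (0 + (0 - I))² = (0 - I)² = (-I)² = I²)
C(k) = -4*k
J = -640 (J = (-4*(-2)*8)*(-4 - 1*6) = (8*8)*(-4 - 6) = 64*(-10) = -640)
J*j(-6) = -640*(-6)² = -640*36 = -23040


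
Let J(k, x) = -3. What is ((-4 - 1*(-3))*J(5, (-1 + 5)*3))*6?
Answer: 18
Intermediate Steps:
((-4 - 1*(-3))*J(5, (-1 + 5)*3))*6 = ((-4 - 1*(-3))*(-3))*6 = ((-4 + 3)*(-3))*6 = -1*(-3)*6 = 3*6 = 18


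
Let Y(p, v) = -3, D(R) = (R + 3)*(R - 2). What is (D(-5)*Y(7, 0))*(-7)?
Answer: 294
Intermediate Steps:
D(R) = (-2 + R)*(3 + R) (D(R) = (3 + R)*(-2 + R) = (-2 + R)*(3 + R))
(D(-5)*Y(7, 0))*(-7) = ((-6 - 5 + (-5)²)*(-3))*(-7) = ((-6 - 5 + 25)*(-3))*(-7) = (14*(-3))*(-7) = -42*(-7) = 294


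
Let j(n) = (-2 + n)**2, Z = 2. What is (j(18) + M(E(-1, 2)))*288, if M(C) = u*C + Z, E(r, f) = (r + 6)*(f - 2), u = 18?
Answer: 74304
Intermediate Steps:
E(r, f) = (-2 + f)*(6 + r) (E(r, f) = (6 + r)*(-2 + f) = (-2 + f)*(6 + r))
M(C) = 2 + 18*C (M(C) = 18*C + 2 = 2 + 18*C)
(j(18) + M(E(-1, 2)))*288 = ((-2 + 18)**2 + (2 + 18*(-12 - 2*(-1) + 6*2 + 2*(-1))))*288 = (16**2 + (2 + 18*(-12 + 2 + 12 - 2)))*288 = (256 + (2 + 18*0))*288 = (256 + (2 + 0))*288 = (256 + 2)*288 = 258*288 = 74304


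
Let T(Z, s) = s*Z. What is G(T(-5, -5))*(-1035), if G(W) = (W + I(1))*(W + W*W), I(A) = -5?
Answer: -13455000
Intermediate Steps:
T(Z, s) = Z*s
G(W) = (-5 + W)*(W + W²) (G(W) = (W - 5)*(W + W*W) = (-5 + W)*(W + W²))
G(T(-5, -5))*(-1035) = ((-5*(-5))*(-5 + (-5*(-5))² - (-20)*(-5)))*(-1035) = (25*(-5 + 25² - 4*25))*(-1035) = (25*(-5 + 625 - 100))*(-1035) = (25*520)*(-1035) = 13000*(-1035) = -13455000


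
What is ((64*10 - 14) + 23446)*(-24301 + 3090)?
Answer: -510591192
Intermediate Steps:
((64*10 - 14) + 23446)*(-24301 + 3090) = ((640 - 14) + 23446)*(-21211) = (626 + 23446)*(-21211) = 24072*(-21211) = -510591192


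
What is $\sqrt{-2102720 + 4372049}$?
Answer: $\sqrt{2269329} \approx 1506.4$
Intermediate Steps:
$\sqrt{-2102720 + 4372049} = \sqrt{2269329}$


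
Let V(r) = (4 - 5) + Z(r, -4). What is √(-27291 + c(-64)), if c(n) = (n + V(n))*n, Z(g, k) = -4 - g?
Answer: I*√26971 ≈ 164.23*I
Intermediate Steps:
V(r) = -5 - r (V(r) = (4 - 5) + (-4 - r) = -1 + (-4 - r) = -5 - r)
c(n) = -5*n (c(n) = (n + (-5 - n))*n = -5*n)
√(-27291 + c(-64)) = √(-27291 - 5*(-64)) = √(-27291 + 320) = √(-26971) = I*√26971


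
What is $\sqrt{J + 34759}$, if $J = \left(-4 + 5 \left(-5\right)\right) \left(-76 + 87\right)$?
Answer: $2 \sqrt{8610} \approx 185.58$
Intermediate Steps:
$J = -319$ ($J = \left(-4 - 25\right) 11 = \left(-29\right) 11 = -319$)
$\sqrt{J + 34759} = \sqrt{-319 + 34759} = \sqrt{34440} = 2 \sqrt{8610}$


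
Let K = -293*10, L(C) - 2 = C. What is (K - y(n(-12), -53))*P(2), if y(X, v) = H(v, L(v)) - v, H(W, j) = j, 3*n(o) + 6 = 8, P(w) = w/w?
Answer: -2932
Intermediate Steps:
P(w) = 1
L(C) = 2 + C
n(o) = ⅔ (n(o) = -2 + (⅓)*8 = -2 + 8/3 = ⅔)
y(X, v) = 2 (y(X, v) = (2 + v) - v = 2)
K = -2930
(K - y(n(-12), -53))*P(2) = (-2930 - 1*2)*1 = (-2930 - 2)*1 = -2932*1 = -2932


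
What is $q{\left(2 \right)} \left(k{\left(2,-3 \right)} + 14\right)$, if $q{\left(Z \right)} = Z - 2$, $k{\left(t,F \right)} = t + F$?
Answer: $0$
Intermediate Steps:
$k{\left(t,F \right)} = F + t$
$q{\left(Z \right)} = -2 + Z$ ($q{\left(Z \right)} = Z - 2 = -2 + Z$)
$q{\left(2 \right)} \left(k{\left(2,-3 \right)} + 14\right) = \left(-2 + 2\right) \left(\left(-3 + 2\right) + 14\right) = 0 \left(-1 + 14\right) = 0 \cdot 13 = 0$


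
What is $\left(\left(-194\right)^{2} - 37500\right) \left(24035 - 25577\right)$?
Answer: $-209712$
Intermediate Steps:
$\left(\left(-194\right)^{2} - 37500\right) \left(24035 - 25577\right) = \left(37636 - 37500\right) \left(-1542\right) = 136 \left(-1542\right) = -209712$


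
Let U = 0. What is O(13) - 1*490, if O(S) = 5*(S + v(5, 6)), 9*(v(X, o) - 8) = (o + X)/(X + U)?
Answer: -3454/9 ≈ -383.78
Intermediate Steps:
v(X, o) = 8 + (X + o)/(9*X) (v(X, o) = 8 + ((o + X)/(X + 0))/9 = 8 + ((X + o)/X)/9 = 8 + (X + o)/(9*X))
O(S) = 371/9 + 5*S (O(S) = 5*(S + (⅑)*(6 + 73*5)/5) = 5*(S + (⅑)*(⅕)*(6 + 365)) = 5*(S + (⅑)*(⅕)*371) = 5*(S + 371/45) = 5*(371/45 + S) = 371/9 + 5*S)
O(13) - 1*490 = (371/9 + 5*13) - 1*490 = (371/9 + 65) - 490 = 956/9 - 490 = -3454/9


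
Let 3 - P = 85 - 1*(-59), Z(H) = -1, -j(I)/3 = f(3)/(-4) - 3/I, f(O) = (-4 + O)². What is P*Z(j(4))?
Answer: 141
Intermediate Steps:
j(I) = ¾ + 9/I (j(I) = -3*((-4 + 3)²/(-4) - 3/I) = -3*((-1)²*(-¼) - 3/I) = -3*(1*(-¼) - 3/I) = -3*(-¼ - 3/I) = ¾ + 9/I)
P = -141 (P = 3 - (85 - 1*(-59)) = 3 - (85 + 59) = 3 - 1*144 = 3 - 144 = -141)
P*Z(j(4)) = -141*(-1) = 141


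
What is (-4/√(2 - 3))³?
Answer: -64*I ≈ -64.0*I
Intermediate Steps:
(-4/√(2 - 3))³ = (-4*(-I))³ = (-(-4)*I)³ = (4*I)³ = -64*I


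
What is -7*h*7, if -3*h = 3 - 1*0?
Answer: 49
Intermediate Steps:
h = -1 (h = -(3 - 1*0)/3 = -(3 + 0)/3 = -⅓*3 = -1)
-7*h*7 = -7*(-1)*7 = 7*7 = 49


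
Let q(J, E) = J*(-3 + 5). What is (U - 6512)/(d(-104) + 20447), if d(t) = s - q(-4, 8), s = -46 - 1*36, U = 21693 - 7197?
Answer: 7984/20373 ≈ 0.39189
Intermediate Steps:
U = 14496
q(J, E) = 2*J (q(J, E) = J*2 = 2*J)
s = -82 (s = -46 - 36 = -82)
d(t) = -74 (d(t) = -82 - 2*(-4) = -82 - 1*(-8) = -82 + 8 = -74)
(U - 6512)/(d(-104) + 20447) = (14496 - 6512)/(-74 + 20447) = 7984/20373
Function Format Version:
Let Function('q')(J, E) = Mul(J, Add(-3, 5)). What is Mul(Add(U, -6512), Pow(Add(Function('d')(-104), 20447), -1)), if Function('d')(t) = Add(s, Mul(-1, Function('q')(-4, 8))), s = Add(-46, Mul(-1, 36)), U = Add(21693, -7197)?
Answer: Rational(7984, 20373) ≈ 0.39189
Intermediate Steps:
U = 14496
Function('q')(J, E) = Mul(2, J) (Function('q')(J, E) = Mul(J, 2) = Mul(2, J))
s = -82 (s = Add(-46, -36) = -82)
Function('d')(t) = -74 (Function('d')(t) = Add(-82, Mul(-1, Mul(2, -4))) = Add(-82, Mul(-1, -8)) = Add(-82, 8) = -74)
Mul(Add(U, -6512), Pow(Add(Function('d')(-104), 20447), -1)) = Mul(Add(14496, -6512), Pow(Add(-74, 20447), -1)) = Mul(7984, Pow(20373, -1)) = Mul(7984, Rational(1, 20373)) = Rational(7984, 20373)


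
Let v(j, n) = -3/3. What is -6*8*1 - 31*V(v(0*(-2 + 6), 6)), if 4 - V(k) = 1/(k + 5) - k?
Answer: -533/4 ≈ -133.25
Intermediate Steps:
v(j, n) = -1 (v(j, n) = -3*⅓ = -1)
V(k) = 4 + k - 1/(5 + k) (V(k) = 4 - (1/(k + 5) - k) = 4 - (1/(5 + k) - k) = 4 + (k - 1/(5 + k)) = 4 + k - 1/(5 + k))
-6*8*1 - 31*V(v(0*(-2 + 6), 6)) = -6*8*1 - 31*(19 + (-1)² + 9*(-1))/(5 - 1) = -48*1 - 31*(19 + 1 - 9)/4 = -48 - 31*11/4 = -48 - 341/4 = -533/4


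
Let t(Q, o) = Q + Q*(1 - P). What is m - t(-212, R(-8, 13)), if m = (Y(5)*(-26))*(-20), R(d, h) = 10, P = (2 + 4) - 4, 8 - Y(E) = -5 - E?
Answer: 9360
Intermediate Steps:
Y(E) = 13 + E (Y(E) = 8 - (-5 - E) = 8 + (5 + E) = 13 + E)
P = 2 (P = 6 - 4 = 2)
t(Q, o) = 0 (t(Q, o) = Q + Q*(1 - 1*2) = Q + Q*(1 - 2) = Q + Q*(-1) = Q - Q = 0)
m = 9360 (m = ((13 + 5)*(-26))*(-20) = (18*(-26))*(-20) = -468*(-20) = 9360)
m - t(-212, R(-8, 13)) = 9360 - 1*0 = 9360 + 0 = 9360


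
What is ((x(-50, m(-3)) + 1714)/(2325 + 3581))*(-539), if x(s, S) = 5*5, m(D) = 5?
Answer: -937321/5906 ≈ -158.71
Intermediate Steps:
x(s, S) = 25
((x(-50, m(-3)) + 1714)/(2325 + 3581))*(-539) = ((25 + 1714)/(2325 + 3581))*(-539) = (1739/5906)*(-539) = -937321/5906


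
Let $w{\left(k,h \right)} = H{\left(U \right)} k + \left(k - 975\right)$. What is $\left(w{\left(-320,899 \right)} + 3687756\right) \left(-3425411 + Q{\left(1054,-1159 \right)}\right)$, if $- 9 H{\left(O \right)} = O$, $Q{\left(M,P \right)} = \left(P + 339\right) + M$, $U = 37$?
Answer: $- \frac{113681586953053}{9} \approx -1.2631 \cdot 10^{13}$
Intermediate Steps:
$Q{\left(M,P \right)} = 339 + M + P$ ($Q{\left(M,P \right)} = \left(339 + P\right) + M = 339 + M + P$)
$H{\left(O \right)} = - \frac{O}{9}$
$w{\left(k,h \right)} = -975 - \frac{28 k}{9}$ ($w{\left(k,h \right)} = \left(- \frac{1}{9}\right) 37 k + \left(k - 975\right) = - \frac{37 k}{9} + \left(k - 975\right) = - \frac{37 k}{9} + \left(-975 + k\right) = -975 - \frac{28 k}{9}$)
$\left(w{\left(-320,899 \right)} + 3687756\right) \left(-3425411 + Q{\left(1054,-1159 \right)}\right) = \left(\left(-975 - - \frac{8960}{9}\right) + 3687756\right) \left(-3425411 + \left(339 + 1054 - 1159\right)\right) = \left(\left(-975 + \frac{8960}{9}\right) + 3687756\right) \left(-3425411 + 234\right) = \left(\frac{185}{9} + 3687756\right) \left(-3425177\right) = \frac{33189989}{9} \left(-3425177\right) = - \frac{113681586953053}{9}$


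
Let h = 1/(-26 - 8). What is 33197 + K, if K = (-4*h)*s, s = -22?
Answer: 564305/17 ≈ 33194.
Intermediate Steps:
h = -1/34 (h = 1/(-34) = -1/34 ≈ -0.029412)
K = -44/17 (K = -4*(-1/34)*(-22) = (2/17)*(-22) = -44/17 ≈ -2.5882)
33197 + K = 33197 - 44/17 = 564305/17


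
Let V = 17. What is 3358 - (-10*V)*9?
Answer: 4888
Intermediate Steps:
3358 - (-10*V)*9 = 3358 - (-10*17)*9 = 3358 - (-170)*9 = 3358 - 1*(-1530) = 3358 + 1530 = 4888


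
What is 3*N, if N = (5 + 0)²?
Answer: 75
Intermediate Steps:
N = 25 (N = 5² = 25)
3*N = 3*25 = 75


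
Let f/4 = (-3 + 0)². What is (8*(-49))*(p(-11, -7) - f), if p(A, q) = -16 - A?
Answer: 16072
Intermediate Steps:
f = 36 (f = 4*(-3 + 0)² = 4*(-3)² = 4*9 = 36)
(8*(-49))*(p(-11, -7) - f) = (8*(-49))*((-16 - 1*(-11)) - 1*36) = -392*((-16 + 11) - 36) = -392*(-5 - 36) = -392*(-41) = 16072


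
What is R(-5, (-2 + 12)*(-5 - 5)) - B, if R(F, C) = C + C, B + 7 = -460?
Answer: 267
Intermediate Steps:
B = -467 (B = -7 - 460 = -467)
R(F, C) = 2*C
R(-5, (-2 + 12)*(-5 - 5)) - B = 2*((-2 + 12)*(-5 - 5)) - 1*(-467) = 2*(10*(-10)) + 467 = 2*(-100) + 467 = -200 + 467 = 267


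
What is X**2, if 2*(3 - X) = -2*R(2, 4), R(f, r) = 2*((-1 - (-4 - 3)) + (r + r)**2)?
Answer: 20449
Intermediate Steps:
R(f, r) = 12 + 8*r**2 (R(f, r) = 2*((-1 - 1*(-7)) + (2*r)**2) = 2*((-1 + 7) + 4*r**2) = 2*(6 + 4*r**2) = 12 + 8*r**2)
X = 143 (X = 3 - (-1)*(12 + 8*4**2) = 3 - (-1)*(12 + 8*16) = 3 - (-1)*(12 + 128) = 3 - (-1)*140 = 3 - 1/2*(-280) = 3 + 140 = 143)
X**2 = 143**2 = 20449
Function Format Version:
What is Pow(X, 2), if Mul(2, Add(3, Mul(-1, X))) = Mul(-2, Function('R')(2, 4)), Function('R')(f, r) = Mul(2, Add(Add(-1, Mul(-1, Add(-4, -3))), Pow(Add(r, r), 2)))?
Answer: 20449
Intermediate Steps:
Function('R')(f, r) = Add(12, Mul(8, Pow(r, 2))) (Function('R')(f, r) = Mul(2, Add(Add(-1, Mul(-1, -7)), Pow(Mul(2, r), 2))) = Mul(2, Add(Add(-1, 7), Mul(4, Pow(r, 2)))) = Mul(2, Add(6, Mul(4, Pow(r, 2)))) = Add(12, Mul(8, Pow(r, 2))))
X = 143 (X = Add(3, Mul(Rational(-1, 2), Mul(-2, Add(12, Mul(8, Pow(4, 2)))))) = Add(3, Mul(Rational(-1, 2), Mul(-2, Add(12, Mul(8, 16))))) = Add(3, Mul(Rational(-1, 2), Mul(-2, Add(12, 128)))) = Add(3, Mul(Rational(-1, 2), Mul(-2, 140))) = Add(3, Mul(Rational(-1, 2), -280)) = Add(3, 140) = 143)
Pow(X, 2) = Pow(143, 2) = 20449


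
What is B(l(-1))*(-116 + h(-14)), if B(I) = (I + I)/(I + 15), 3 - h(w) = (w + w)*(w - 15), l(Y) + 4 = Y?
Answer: 925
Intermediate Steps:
l(Y) = -4 + Y
h(w) = 3 - 2*w*(-15 + w) (h(w) = 3 - (w + w)*(w - 15) = 3 - 2*w*(-15 + w))
B(I) = 2*I/(15 + I) (B(I) = (2*I)/(15 + I) = 2*I/(15 + I))
B(l(-1))*(-116 + h(-14)) = (2*(-4 - 1)/(15 + (-4 - 1)))*(-116 + (3 - 2*(-14)**2 + 30*(-14))) = (2*(-5)/(15 - 5))*(-116 + (3 - 2*196 - 420)) = (2*(-5)/10)*(-116 + (3 - 392 - 420)) = (2*(-5)*(1/10))*(-116 - 809) = -1*(-925) = 925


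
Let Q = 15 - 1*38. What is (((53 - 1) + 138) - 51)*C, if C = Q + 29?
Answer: 834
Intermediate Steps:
Q = -23 (Q = 15 - 38 = -23)
C = 6 (C = -23 + 29 = 6)
(((53 - 1) + 138) - 51)*C = (((53 - 1) + 138) - 51)*6 = ((52 + 138) - 51)*6 = (190 - 51)*6 = 139*6 = 834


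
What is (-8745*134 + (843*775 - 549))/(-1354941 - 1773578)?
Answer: 519054/3128519 ≈ 0.16591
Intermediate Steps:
(-8745*134 + (843*775 - 549))/(-1354941 - 1773578) = (-1171830 + (653325 - 549))/(-3128519) = (-1171830 + 652776)*(-1/3128519) = -519054*(-1/3128519) = 519054/3128519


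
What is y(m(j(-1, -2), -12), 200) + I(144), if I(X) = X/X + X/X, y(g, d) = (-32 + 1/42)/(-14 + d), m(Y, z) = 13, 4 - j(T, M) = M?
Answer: 14281/7812 ≈ 1.8281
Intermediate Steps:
j(T, M) = 4 - M
y(g, d) = -1343/(42*(-14 + d)) (y(g, d) = (-32 + 1/42)/(-14 + d) = -1343/(42*(-14 + d)))
I(X) = 2 (I(X) = 1 + 1 = 2)
y(m(j(-1, -2), -12), 200) + I(144) = -1343/(-588 + 42*200) + 2 = -1343/(-588 + 8400) + 2 = -1343/7812 + 2 = 14281/7812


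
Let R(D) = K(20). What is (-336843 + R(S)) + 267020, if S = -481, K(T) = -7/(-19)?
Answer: -1326630/19 ≈ -69823.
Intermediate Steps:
K(T) = 7/19 (K(T) = -7*(-1/19) = 7/19)
R(D) = 7/19
(-336843 + R(S)) + 267020 = (-336843 + 7/19) + 267020 = -6400010/19 + 267020 = -1326630/19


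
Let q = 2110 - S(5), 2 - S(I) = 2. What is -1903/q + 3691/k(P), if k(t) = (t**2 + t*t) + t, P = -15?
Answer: 1392041/183570 ≈ 7.5832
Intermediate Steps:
S(I) = 0 (S(I) = 2 - 1*2 = 2 - 2 = 0)
k(t) = t + 2*t**2 (k(t) = (t**2 + t**2) + t = 2*t**2 + t = t + 2*t**2)
q = 2110 (q = 2110 - 1*0 = 2110 + 0 = 2110)
-1903/q + 3691/k(P) = -1903/2110 + 3691/((-15*(1 + 2*(-15)))) = -1903*1/2110 + 3691/((-15*(1 - 30))) = -1903/2110 + 3691/((-15*(-29))) = -1903/2110 + 3691/435 = 1392041/183570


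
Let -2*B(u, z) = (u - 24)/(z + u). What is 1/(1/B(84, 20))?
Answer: -15/52 ≈ -0.28846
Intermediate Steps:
B(u, z) = -(-24 + u)/(2*(u + z)) (B(u, z) = -(u - 24)/(2*(z + u)) = -(-24 + u)/(2*(u + z)))
1/(1/B(84, 20)) = 1/(1/((12 - 1/2*84)/(84 + 20))) = 1/(1/((12 - 42)/104)) = 1/(1/((1/104)*(-30))) = 1/(1/(-15/52)) = 1/(-52/15) = -15/52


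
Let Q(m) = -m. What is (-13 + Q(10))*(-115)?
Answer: 2645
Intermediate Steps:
(-13 + Q(10))*(-115) = (-13 - 1*10)*(-115) = (-13 - 10)*(-115) = -23*(-115) = 2645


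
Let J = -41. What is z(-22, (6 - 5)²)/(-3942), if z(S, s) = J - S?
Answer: 19/3942 ≈ 0.0048199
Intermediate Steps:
z(S, s) = -41 - S
z(-22, (6 - 5)²)/(-3942) = (-41 - 1*(-22))/(-3942) = (-41 + 22)*(-1/3942) = -19*(-1/3942) = 19/3942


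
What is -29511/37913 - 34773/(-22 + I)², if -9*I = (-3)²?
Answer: -1333960068/20055977 ≈ -66.512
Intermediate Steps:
I = -1 (I = -⅑*(-3)² = -⅑*9 = -1)
-29511/37913 - 34773/(-22 + I)² = -29511/37913 - 34773/(-22 - 1)² = -29511*1/37913 - 34773/((-23)²) = -29511/37913 - 34773/529 = -1333960068/20055977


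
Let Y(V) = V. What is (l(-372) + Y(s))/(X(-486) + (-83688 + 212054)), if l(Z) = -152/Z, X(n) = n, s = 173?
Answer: 16127/11892840 ≈ 0.0013560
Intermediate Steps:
(l(-372) + Y(s))/(X(-486) + (-83688 + 212054)) = (-152/(-372) + 173)/(-486 + (-83688 + 212054)) = (-152*(-1/372) + 173)/(-486 + 128366) = (38/93 + 173)/127880 = (16127/93)*(1/127880) = 16127/11892840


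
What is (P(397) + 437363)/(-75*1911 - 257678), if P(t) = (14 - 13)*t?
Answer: -437760/401003 ≈ -1.0917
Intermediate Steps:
P(t) = t (P(t) = 1*t = t)
(P(397) + 437363)/(-75*1911 - 257678) = (397 + 437363)/(-75*1911 - 257678) = 437760/(-143325 - 257678) = 437760/(-401003) = 437760*(-1/401003) = -437760/401003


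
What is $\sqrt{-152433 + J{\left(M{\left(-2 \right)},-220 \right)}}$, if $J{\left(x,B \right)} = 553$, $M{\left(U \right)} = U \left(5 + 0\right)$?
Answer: $2 i \sqrt{37970} \approx 389.72 i$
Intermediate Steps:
$M{\left(U \right)} = 5 U$ ($M{\left(U \right)} = U 5 = 5 U$)
$\sqrt{-152433 + J{\left(M{\left(-2 \right)},-220 \right)}} = \sqrt{-152433 + 553} = \sqrt{-151880} = 2 i \sqrt{37970}$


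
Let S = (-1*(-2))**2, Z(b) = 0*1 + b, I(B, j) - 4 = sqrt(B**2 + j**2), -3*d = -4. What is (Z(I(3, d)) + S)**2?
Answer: (24 + sqrt(97))**2/9 ≈ 127.31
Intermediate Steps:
d = 4/3 (d = -1/3*(-4) = 4/3 ≈ 1.3333)
I(B, j) = 4 + sqrt(B**2 + j**2)
Z(b) = b (Z(b) = 0 + b = b)
S = 4 (S = 2**2 = 4)
(Z(I(3, d)) + S)**2 = ((4 + sqrt(3**2 + (4/3)**2)) + 4)**2 = ((4 + sqrt(9 + 16/9)) + 4)**2 = ((4 + sqrt(97/9)) + 4)**2 = ((4 + sqrt(97)/3) + 4)**2 = (8 + sqrt(97)/3)**2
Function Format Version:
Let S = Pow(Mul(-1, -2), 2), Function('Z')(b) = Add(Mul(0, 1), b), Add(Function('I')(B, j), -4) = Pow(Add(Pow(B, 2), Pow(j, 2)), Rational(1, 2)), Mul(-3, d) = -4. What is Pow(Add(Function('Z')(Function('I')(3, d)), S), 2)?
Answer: Mul(Rational(1, 9), Pow(Add(24, Pow(97, Rational(1, 2))), 2)) ≈ 127.31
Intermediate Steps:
d = Rational(4, 3) (d = Mul(Rational(-1, 3), -4) = Rational(4, 3) ≈ 1.3333)
Function('I')(B, j) = Add(4, Pow(Add(Pow(B, 2), Pow(j, 2)), Rational(1, 2)))
Function('Z')(b) = b (Function('Z')(b) = Add(0, b) = b)
S = 4 (S = Pow(2, 2) = 4)
Pow(Add(Function('Z')(Function('I')(3, d)), S), 2) = Pow(Add(Add(4, Pow(Add(Pow(3, 2), Pow(Rational(4, 3), 2)), Rational(1, 2))), 4), 2) = Pow(Add(Add(4, Pow(Add(9, Rational(16, 9)), Rational(1, 2))), 4), 2) = Pow(Add(Add(4, Pow(Rational(97, 9), Rational(1, 2))), 4), 2) = Pow(Add(Add(4, Mul(Rational(1, 3), Pow(97, Rational(1, 2)))), 4), 2) = Pow(Add(8, Mul(Rational(1, 3), Pow(97, Rational(1, 2)))), 2)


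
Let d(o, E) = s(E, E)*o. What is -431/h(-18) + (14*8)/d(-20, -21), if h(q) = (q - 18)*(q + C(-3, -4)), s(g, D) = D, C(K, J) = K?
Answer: -1147/3780 ≈ -0.30344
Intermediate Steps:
h(q) = (-18 + q)*(-3 + q) (h(q) = (q - 18)*(q - 3) = (-18 + q)*(-3 + q))
d(o, E) = E*o
-431/h(-18) + (14*8)/d(-20, -21) = -431/(54 + (-18)**2 - 21*(-18)) + (14*8)/((-21*(-20))) = -431/(54 + 324 + 378) + 112/420 = -431/756 + 112*(1/420) = -431*1/756 + 4/15 = -431/756 + 4/15 = -1147/3780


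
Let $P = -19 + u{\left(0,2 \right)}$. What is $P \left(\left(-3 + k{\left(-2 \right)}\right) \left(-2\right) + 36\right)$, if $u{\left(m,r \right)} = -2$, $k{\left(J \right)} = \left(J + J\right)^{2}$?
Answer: $-210$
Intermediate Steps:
$k{\left(J \right)} = 4 J^{2}$ ($k{\left(J \right)} = \left(2 J\right)^{2} = 4 J^{2}$)
$P = -21$ ($P = -19 - 2 = -21$)
$P \left(\left(-3 + k{\left(-2 \right)}\right) \left(-2\right) + 36\right) = - 21 \left(\left(-3 + 4 \left(-2\right)^{2}\right) \left(-2\right) + 36\right) = - 21 \left(\left(-3 + 4 \cdot 4\right) \left(-2\right) + 36\right) = - 21 \left(\left(-3 + 16\right) \left(-2\right) + 36\right) = - 21 \left(13 \left(-2\right) + 36\right) = - 21 \left(-26 + 36\right) = \left(-21\right) 10 = -210$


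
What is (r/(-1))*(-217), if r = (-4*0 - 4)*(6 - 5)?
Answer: -868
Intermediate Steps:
r = -4 (r = (0 - 4)*1 = -4*1 = -4)
(r/(-1))*(-217) = -4/(-1)*(-217) = -4*(-1)*(-217) = 4*(-217) = -868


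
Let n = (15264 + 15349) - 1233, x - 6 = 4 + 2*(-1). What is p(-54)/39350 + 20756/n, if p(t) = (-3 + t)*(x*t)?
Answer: 38505043/28902575 ≈ 1.3322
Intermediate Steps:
x = 8 (x = 6 + (4 + 2*(-1)) = 6 + (4 - 2) = 6 + 2 = 8)
n = 29380 (n = 30613 - 1233 = 29380)
p(t) = 8*t*(-3 + t) (p(t) = (-3 + t)*(8*t) = 8*t*(-3 + t))
p(-54)/39350 + 20756/n = (8*(-54)*(-3 - 54))/39350 + 20756/29380 = (8*(-54)*(-57))*(1/39350) + 20756*(1/29380) = 24624*(1/39350) + 5189/7345 = 12312/19675 + 5189/7345 = 38505043/28902575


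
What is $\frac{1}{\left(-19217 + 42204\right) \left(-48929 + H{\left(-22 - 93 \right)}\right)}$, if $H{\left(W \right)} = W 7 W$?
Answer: $\frac{1}{1003290602} \approx 9.9672 \cdot 10^{-10}$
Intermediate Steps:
$H{\left(W \right)} = 7 W^{2}$ ($H{\left(W \right)} = 7 W W = 7 W^{2}$)
$\frac{1}{\left(-19217 + 42204\right) \left(-48929 + H{\left(-22 - 93 \right)}\right)} = \frac{1}{\left(-19217 + 42204\right) \left(-48929 + 7 \left(-22 - 93\right)^{2}\right)} = \frac{1}{22987 \left(-48929 + 7 \left(-22 - 93\right)^{2}\right)} = \frac{1}{22987 \left(-48929 + 7 \left(-115\right)^{2}\right)} = \frac{1}{22987 \left(-48929 + 7 \cdot 13225\right)} = \frac{1}{22987 \left(-48929 + 92575\right)} = \frac{1}{22987 \cdot 43646} = \frac{1}{1003290602}$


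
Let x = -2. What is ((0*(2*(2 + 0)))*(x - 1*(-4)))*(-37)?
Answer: 0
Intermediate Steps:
((0*(2*(2 + 0)))*(x - 1*(-4)))*(-37) = ((0*(2*(2 + 0)))*(-2 - 1*(-4)))*(-37) = ((0*(2*2))*(-2 + 4))*(-37) = ((0*4)*2)*(-37) = (0*2)*(-37) = 0*(-37) = 0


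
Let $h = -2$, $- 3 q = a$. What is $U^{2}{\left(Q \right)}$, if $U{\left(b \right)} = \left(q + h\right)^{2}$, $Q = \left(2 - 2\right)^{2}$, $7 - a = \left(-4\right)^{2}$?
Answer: $1$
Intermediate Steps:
$a = -9$ ($a = 7 - \left(-4\right)^{2} = 7 - 16 = -9$)
$q = 3$ ($q = \left(- \frac{1}{3}\right) \left(-9\right) = 3$)
$Q = 0$ ($Q = 0^{2} = 0$)
$U{\left(b \right)} = 1$ ($U{\left(b \right)} = \left(3 - 2\right)^{2} = 1^{2} = 1$)
$U^{2}{\left(Q \right)} = 1^{2} = 1$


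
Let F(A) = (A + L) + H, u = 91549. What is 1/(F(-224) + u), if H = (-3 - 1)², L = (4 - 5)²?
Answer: 1/91342 ≈ 1.0948e-5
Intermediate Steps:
L = 1 (L = (-1)² = 1)
H = 16 (H = (-4)² = 16)
F(A) = 17 + A (F(A) = (A + 1) + 16 = (1 + A) + 16 = 17 + A)
1/(F(-224) + u) = 1/((17 - 224) + 91549) = 1/(-207 + 91549) = 1/91342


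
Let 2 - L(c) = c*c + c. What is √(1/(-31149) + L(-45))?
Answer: I*√213241634303/10383 ≈ 44.475*I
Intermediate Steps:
L(c) = 2 - c - c² (L(c) = 2 - (c*c + c) = 2 - (c² + c) = 2 - (c + c²) = 2 + (-c - c²) = 2 - c - c²)
√(1/(-31149) + L(-45)) = √(1/(-31149) + (2 - 1*(-45) - 1*(-45)²)) = √(-1/31149 + (2 + 45 - 1*2025)) = √(-1/31149 + (2 + 45 - 2025)) = √(-1/31149 - 1978) = √(-61612723/31149) = I*√213241634303/10383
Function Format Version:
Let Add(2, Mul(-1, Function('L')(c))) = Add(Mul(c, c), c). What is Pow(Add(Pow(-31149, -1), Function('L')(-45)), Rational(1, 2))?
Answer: Mul(Rational(1, 10383), I, Pow(213241634303, Rational(1, 2))) ≈ Mul(44.475, I)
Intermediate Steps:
Function('L')(c) = Add(2, Mul(-1, c), Mul(-1, Pow(c, 2))) (Function('L')(c) = Add(2, Mul(-1, Add(Mul(c, c), c))) = Add(2, Mul(-1, Add(Pow(c, 2), c))) = Add(2, Mul(-1, Add(c, Pow(c, 2)))) = Add(2, Add(Mul(-1, c), Mul(-1, Pow(c, 2)))) = Add(2, Mul(-1, c), Mul(-1, Pow(c, 2))))
Pow(Add(Pow(-31149, -1), Function('L')(-45)), Rational(1, 2)) = Pow(Add(Pow(-31149, -1), Add(2, Mul(-1, -45), Mul(-1, Pow(-45, 2)))), Rational(1, 2)) = Pow(Add(Rational(-1, 31149), Add(2, 45, Mul(-1, 2025))), Rational(1, 2)) = Pow(Add(Rational(-1, 31149), Add(2, 45, -2025)), Rational(1, 2)) = Pow(Add(Rational(-1, 31149), -1978), Rational(1, 2)) = Pow(Rational(-61612723, 31149), Rational(1, 2)) = Mul(Rational(1, 10383), I, Pow(213241634303, Rational(1, 2)))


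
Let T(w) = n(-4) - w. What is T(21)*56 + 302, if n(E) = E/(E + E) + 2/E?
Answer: -874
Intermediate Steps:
n(E) = 1/2 + 2/E (n(E) = E/((2*E)) + 2/E = E*(1/(2*E)) + 2/E = 1/2 + 2/E)
T(w) = -w (T(w) = (1/2)*(4 - 4)/(-4) - w = (1/2)*(-1/4)*0 - w = 0 - w = -w)
T(21)*56 + 302 = -1*21*56 + 302 = -21*56 + 302 = -1176 + 302 = -874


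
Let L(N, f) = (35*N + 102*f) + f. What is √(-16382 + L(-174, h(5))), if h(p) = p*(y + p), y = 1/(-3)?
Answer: I*√180618/3 ≈ 141.66*I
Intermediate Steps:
y = -⅓ ≈ -0.33333
h(p) = p*(-⅓ + p)
L(N, f) = 35*N + 103*f
√(-16382 + L(-174, h(5))) = √(-16382 + (35*(-174) + 103*(5*(-⅓ + 5)))) = √(-16382 + (-6090 + 103*(5*(14/3)))) = √(-16382 + (-6090 + 103*(70/3))) = √(-16382 + (-6090 + 7210/3)) = √(-16382 - 11060/3) = √(-60206/3) = I*√180618/3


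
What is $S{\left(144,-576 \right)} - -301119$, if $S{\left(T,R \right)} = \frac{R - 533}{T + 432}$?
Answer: $\frac{173443435}{576} \approx 3.0112 \cdot 10^{5}$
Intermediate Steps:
$S{\left(T,R \right)} = \frac{-533 + R}{432 + T}$
$S{\left(144,-576 \right)} - -301119 = \frac{-533 - 576}{432 + 144} - -301119 = \frac{1}{576} \left(-1109\right) + 301119 = - \frac{1109}{576} + 301119 = \frac{173443435}{576}$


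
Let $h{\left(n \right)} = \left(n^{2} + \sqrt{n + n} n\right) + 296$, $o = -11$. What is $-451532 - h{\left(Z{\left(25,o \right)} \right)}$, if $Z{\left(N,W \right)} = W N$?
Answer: $-527453 + 1375 i \sqrt{22} \approx -5.2745 \cdot 10^{5} + 6449.3 i$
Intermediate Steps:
$Z{\left(N,W \right)} = N W$
$h{\left(n \right)} = 296 + n^{2} + \sqrt{2} n^{\frac{3}{2}}$ ($h{\left(n \right)} = \left(n^{2} + \sqrt{2 n} n\right) + 296 = \left(n^{2} + \sqrt{2} \sqrt{n} n\right) + 296 = \left(n^{2} + \sqrt{2} n^{\frac{3}{2}}\right) + 296 = 296 + n^{2} + \sqrt{2} n^{\frac{3}{2}}$)
$-451532 - h{\left(Z{\left(25,o \right)} \right)} = -451532 - \left(296 + \left(25 \left(-11\right)\right)^{2} + \sqrt{2} \left(25 \left(-11\right)\right)^{\frac{3}{2}}\right) = -451532 - \left(296 + \left(-275\right)^{2} + \sqrt{2} \left(-275\right)^{\frac{3}{2}}\right) = -451532 - \left(296 + 75625 + \sqrt{2} \left(- 1375 i \sqrt{11}\right)\right) = -451532 - \left(296 + 75625 - 1375 i \sqrt{22}\right) = -451532 - \left(75921 - 1375 i \sqrt{22}\right) = -527453 + 1375 i \sqrt{22}$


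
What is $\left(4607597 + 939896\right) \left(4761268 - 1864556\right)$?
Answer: $16069489543016$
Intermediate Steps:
$\left(4607597 + 939896\right) \left(4761268 - 1864556\right) = 5547493 \cdot 2896712 = 16069489543016$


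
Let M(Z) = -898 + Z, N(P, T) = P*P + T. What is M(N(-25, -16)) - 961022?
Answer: -961311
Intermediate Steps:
N(P, T) = T + P**2 (N(P, T) = P**2 + T = T + P**2)
M(N(-25, -16)) - 961022 = (-898 + (-16 + (-25)**2)) - 961022 = (-898 + (-16 + 625)) - 961022 = (-898 + 609) - 961022 = -289 - 961022 = -961311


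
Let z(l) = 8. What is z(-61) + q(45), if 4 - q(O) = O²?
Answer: -2013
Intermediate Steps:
q(O) = 4 - O²
z(-61) + q(45) = 8 + (4 - 1*45²) = 8 + (4 - 1*2025) = 8 + (4 - 2025) = 8 - 2021 = -2013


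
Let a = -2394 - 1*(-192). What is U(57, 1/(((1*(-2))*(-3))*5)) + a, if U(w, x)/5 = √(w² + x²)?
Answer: -2202 + 113*√229/6 ≈ -1917.0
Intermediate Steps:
a = -2202 (a = -2394 + 192 = -2202)
U(w, x) = 5*√(w² + x²)
U(57, 1/(((1*(-2))*(-3))*5)) + a = 5*√(57² + (1/(((1*(-2))*(-3))*5))²) - 2202 = 5*√(3249 + (1/(-2*(-3)*5))²) - 2202 = 5*√(3249 + (1/(6*5))²) - 2202 = 5*√(3249 + (1/30)²) - 2202 = 5*√(3249 + 1/900) - 2202 = 5*√(2924101/900) - 2202 = 5*(113*√229/30) - 2202 = 113*√229/6 - 2202 = -2202 + 113*√229/6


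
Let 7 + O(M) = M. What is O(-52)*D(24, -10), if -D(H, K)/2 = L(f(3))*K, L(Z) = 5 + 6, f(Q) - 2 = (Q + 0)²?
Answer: -12980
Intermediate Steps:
O(M) = -7 + M
f(Q) = 2 + Q² (f(Q) = 2 + (Q + 0)² = 2 + Q²)
L(Z) = 11
D(H, K) = -22*K
O(-52)*D(24, -10) = (-7 - 52)*(-22*(-10)) = -59*220 = -12980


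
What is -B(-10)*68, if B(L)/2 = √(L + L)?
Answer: -272*I*√5 ≈ -608.21*I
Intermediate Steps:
B(L) = 2*√2*√L (B(L) = 2*√(L + L) = 2*√(2*L) = 2*(√2*√L) = 2*√2*√L)
-B(-10)*68 = -2*√2*√(-10)*68 = -2*√2*(I*√10)*68 = -4*I*√5*68 = -272*I*√5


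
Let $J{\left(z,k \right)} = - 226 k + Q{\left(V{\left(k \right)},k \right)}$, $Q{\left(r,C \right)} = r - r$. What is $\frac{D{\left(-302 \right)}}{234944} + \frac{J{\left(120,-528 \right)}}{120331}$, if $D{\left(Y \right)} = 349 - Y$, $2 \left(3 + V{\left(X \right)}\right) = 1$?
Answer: $\frac{28113733113}{28271046464} \approx 0.99444$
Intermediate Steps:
$V{\left(X \right)} = - \frac{5}{2}$ ($V{\left(X \right)} = -3 + \frac{1}{2} \cdot 1 = -3 + \frac{1}{2} = - \frac{5}{2}$)
$Q{\left(r,C \right)} = 0$
$J{\left(z,k \right)} = - 226 k$ ($J{\left(z,k \right)} = - 226 k + 0 = - 226 k$)
$\frac{D{\left(-302 \right)}}{234944} + \frac{J{\left(120,-528 \right)}}{120331} = \frac{349 - -302}{234944} + \frac{\left(-226\right) \left(-528\right)}{120331} = \left(349 + 302\right) \frac{1}{234944} + 119328 \cdot \frac{1}{120331} = 651 \cdot \frac{1}{234944} + \frac{119328}{120331} = \frac{651}{234944} + \frac{119328}{120331} = \frac{28113733113}{28271046464}$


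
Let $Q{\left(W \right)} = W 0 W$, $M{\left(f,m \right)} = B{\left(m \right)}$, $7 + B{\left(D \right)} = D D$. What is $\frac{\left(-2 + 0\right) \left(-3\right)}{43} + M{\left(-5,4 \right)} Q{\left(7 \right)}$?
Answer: $\frac{6}{43} \approx 0.13953$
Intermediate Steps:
$B{\left(D \right)} = -7 + D^{2}$ ($B{\left(D \right)} = -7 + D D = -7 + D^{2}$)
$M{\left(f,m \right)} = -7 + m^{2}$
$Q{\left(W \right)} = 0$ ($Q{\left(W \right)} = 0 W = 0$)
$\frac{\left(-2 + 0\right) \left(-3\right)}{43} + M{\left(-5,4 \right)} Q{\left(7 \right)} = \frac{\left(-2 + 0\right) \left(-3\right)}{43} + \left(-7 + 4^{2}\right) 0 = \left(-2\right) \left(-3\right) \frac{1}{43} + \left(-7 + 16\right) 0 = 6 \cdot \frac{1}{43} + 9 \cdot 0 = \frac{6}{43} + 0 = \frac{6}{43}$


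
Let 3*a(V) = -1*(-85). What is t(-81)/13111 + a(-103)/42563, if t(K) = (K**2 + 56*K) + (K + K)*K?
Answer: 1935219718/1674130479 ≈ 1.1560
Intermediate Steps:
a(V) = 85/3 (a(V) = (-1*(-85))/3 = (1/3)*85 = 85/3)
t(K) = 3*K**2 + 56*K (t(K) = (K**2 + 56*K) + (2*K)*K = (K**2 + 56*K) + 2*K**2 = 3*K**2 + 56*K)
t(-81)/13111 + a(-103)/42563 = -81*(56 + 3*(-81))/13111 + (85/3)/42563 = -81*(56 - 243)*(1/13111) + (85/3)*(1/42563) = -81*(-187)*(1/13111) + 85/127689 = 15147*(1/13111) + 85/127689 = 15147/13111 + 85/127689 = 1935219718/1674130479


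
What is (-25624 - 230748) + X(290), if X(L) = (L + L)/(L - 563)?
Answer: -69990136/273 ≈ -2.5637e+5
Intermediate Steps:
X(L) = 2*L/(-563 + L) (X(L) = (2*L)/(-563 + L) = 2*L/(-563 + L))
(-25624 - 230748) + X(290) = (-25624 - 230748) + 2*290/(-563 + 290) = -256372 + 2*290/(-273) = -256372 + 2*290*(-1/273) = -256372 - 580/273 = -69990136/273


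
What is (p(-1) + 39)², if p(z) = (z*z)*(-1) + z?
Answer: 1369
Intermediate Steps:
p(z) = z - z² (p(z) = z²*(-1) + z = -z² + z = z - z²)
(p(-1) + 39)² = (-(1 - 1*(-1)) + 39)² = (-(1 + 1) + 39)² = (-1*2 + 39)² = (-2 + 39)² = 37² = 1369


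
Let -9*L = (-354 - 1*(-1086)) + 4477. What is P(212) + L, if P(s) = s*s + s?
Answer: 401195/9 ≈ 44577.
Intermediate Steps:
P(s) = s + s² (P(s) = s² + s = s + s²)
L = -5209/9 (L = -((-354 - 1*(-1086)) + 4477)/9 = -((-354 + 1086) + 4477)/9 = -(732 + 4477)/9 = -⅑*5209 = -5209/9 ≈ -578.78)
P(212) + L = 212*(1 + 212) - 5209/9 = 212*213 - 5209/9 = 45156 - 5209/9 = 401195/9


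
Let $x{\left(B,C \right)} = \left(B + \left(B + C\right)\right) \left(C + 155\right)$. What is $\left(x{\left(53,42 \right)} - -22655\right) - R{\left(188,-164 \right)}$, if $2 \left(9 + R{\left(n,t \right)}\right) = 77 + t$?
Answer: $\frac{103727}{2} \approx 51864.0$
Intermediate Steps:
$R{\left(n,t \right)} = \frac{59}{2} + \frac{t}{2}$ ($R{\left(n,t \right)} = -9 + \frac{77 + t}{2} = -9 + \left(\frac{77}{2} + \frac{t}{2}\right) = \frac{59}{2} + \frac{t}{2}$)
$x{\left(B,C \right)} = \left(155 + C\right) \left(C + 2 B\right)$ ($x{\left(B,C \right)} = \left(C + 2 B\right) \left(155 + C\right) = \left(155 + C\right) \left(C + 2 B\right)$)
$\left(x{\left(53,42 \right)} - -22655\right) - R{\left(188,-164 \right)} = \left(\left(42^{2} + 155 \cdot 42 + 310 \cdot 53 + 2 \cdot 53 \cdot 42\right) - -22655\right) - \left(\frac{59}{2} + \frac{1}{2} \left(-164\right)\right) = \left(\left(1764 + 6510 + 16430 + 4452\right) + 22655\right) - \left(\frac{59}{2} - 82\right) = \left(29156 + 22655\right) - - \frac{105}{2} = 51811 + \frac{105}{2} = \frac{103727}{2}$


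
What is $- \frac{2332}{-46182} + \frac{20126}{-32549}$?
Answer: $- \frac{426777332}{751588959} \approx -0.56783$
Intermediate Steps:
$- \frac{2332}{-46182} + \frac{20126}{-32549} = \left(-2332\right) \left(- \frac{1}{46182}\right) + 20126 \left(- \frac{1}{32549}\right) = \frac{1166}{23091} - \frac{20126}{32549} = - \frac{426777332}{751588959}$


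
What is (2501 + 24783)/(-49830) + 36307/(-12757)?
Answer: -1078619899/317840655 ≈ -3.3936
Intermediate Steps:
(2501 + 24783)/(-49830) + 36307/(-12757) = 27284*(-1/49830) + 36307*(-1/12757) = -13642/24915 - 36307/12757 = -1078619899/317840655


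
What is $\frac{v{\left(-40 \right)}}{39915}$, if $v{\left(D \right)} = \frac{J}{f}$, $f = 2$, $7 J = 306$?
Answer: $\frac{17}{31045} \approx 0.00054759$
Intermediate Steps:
$J = \frac{306}{7}$ ($J = \frac{1}{7} \cdot 306 = \frac{306}{7} \approx 43.714$)
$v{\left(D \right)} = \frac{153}{7}$ ($v{\left(D \right)} = \frac{306}{7 \cdot 2} = \frac{306}{7} \cdot \frac{1}{2} = \frac{153}{7}$)
$\frac{v{\left(-40 \right)}}{39915} = \frac{153}{7 \cdot 39915} = \frac{153}{7} \cdot \frac{1}{39915} = \frac{17}{31045}$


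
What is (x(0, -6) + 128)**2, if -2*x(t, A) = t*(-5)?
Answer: 16384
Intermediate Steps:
x(t, A) = 5*t/2 (x(t, A) = -t*(-5)/2 = -(-5)*t/2 = 5*t/2)
(x(0, -6) + 128)**2 = ((5/2)*0 + 128)**2 = (0 + 128)**2 = 128**2 = 16384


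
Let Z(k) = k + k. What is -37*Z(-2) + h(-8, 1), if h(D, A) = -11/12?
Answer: 1765/12 ≈ 147.08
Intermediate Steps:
h(D, A) = -11/12 (h(D, A) = -11*1/12 = -11/12)
Z(k) = 2*k
-37*Z(-2) + h(-8, 1) = -74*(-2) - 11/12 = -37*(-4) - 11/12 = 148 - 11/12 = 1765/12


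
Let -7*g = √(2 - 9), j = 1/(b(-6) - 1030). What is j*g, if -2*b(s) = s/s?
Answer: 2*I*√7/14427 ≈ 0.00036678*I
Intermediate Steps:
b(s) = -½ (b(s) = -s/(2*s) = -½*1 = -½)
j = -2/2061 (j = 1/(-½ - 1030) = 1/(-2061/2) = -2/2061 ≈ -0.00097040)
g = -I*√7/7 (g = -√(2 - 9)/7 = -I*√7/7 ≈ -0.37796*I)
j*g = -(-2)*I*√7/14427 = 2*I*√7/14427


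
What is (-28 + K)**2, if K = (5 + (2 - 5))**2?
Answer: 576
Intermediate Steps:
K = 4 (K = (5 - 3)**2 = 2**2 = 4)
(-28 + K)**2 = (-28 + 4)**2 = (-24)**2 = 576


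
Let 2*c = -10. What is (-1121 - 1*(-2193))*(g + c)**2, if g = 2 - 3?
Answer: 38592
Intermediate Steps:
g = -1
c = -5 (c = (1/2)*(-10) = -5)
(-1121 - 1*(-2193))*(g + c)**2 = (-1121 - 1*(-2193))*(-1 - 5)**2 = (-1121 + 2193)*(-6)**2 = 1072*36 = 38592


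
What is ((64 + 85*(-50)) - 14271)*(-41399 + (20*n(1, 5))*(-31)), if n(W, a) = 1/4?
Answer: 766962178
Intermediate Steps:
n(W, a) = 1/4
((64 + 85*(-50)) - 14271)*(-41399 + (20*n(1, 5))*(-31)) = ((64 + 85*(-50)) - 14271)*(-41399 + (20*(1/4))*(-31)) = ((64 - 4250) - 14271)*(-41399 + 5*(-31)) = (-4186 - 14271)*(-41399 - 155) = -18457*(-41554) = 766962178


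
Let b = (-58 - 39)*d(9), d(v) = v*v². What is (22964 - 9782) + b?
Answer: -57531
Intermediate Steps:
d(v) = v³
b = -70713 (b = (-58 - 39)*9³ = -97*729 = -70713)
(22964 - 9782) + b = (22964 - 9782) - 70713 = 13182 - 70713 = -57531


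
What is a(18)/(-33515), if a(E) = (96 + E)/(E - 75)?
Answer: 2/33515 ≈ 5.9675e-5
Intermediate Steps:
a(E) = (96 + E)/(-75 + E)
a(18)/(-33515) = ((96 + 18)/(-75 + 18))/(-33515) = (114/(-57))*(-1/33515) = -1/57*114*(-1/33515) = -2*(-1/33515) = 2/33515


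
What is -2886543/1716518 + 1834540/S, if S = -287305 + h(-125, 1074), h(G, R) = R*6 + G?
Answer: -1980049551559/241158763374 ≈ -8.2106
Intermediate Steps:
h(G, R) = G + 6*R (h(G, R) = 6*R + G = G + 6*R)
S = -280986 (S = -287305 + (-125 + 6*1074) = -287305 + (-125 + 6444) = -287305 + 6319 = -280986)
-2886543/1716518 + 1834540/S = -2886543/1716518 + 1834540/(-280986) = -2886543*1/1716518 + 1834540*(-1/280986) = -2886543/1716518 - 917270/140493 = -1980049551559/241158763374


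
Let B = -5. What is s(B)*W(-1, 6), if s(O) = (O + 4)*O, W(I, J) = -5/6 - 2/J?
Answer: -35/6 ≈ -5.8333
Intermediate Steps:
W(I, J) = -⅚ - 2/J (W(I, J) = -5*⅙ - 2/J = -⅚ - 2/J)
s(O) = O*(4 + O) (s(O) = (4 + O)*O = O*(4 + O))
s(B)*W(-1, 6) = (-5*(4 - 5))*(-⅚ - 2/6) = (-5*(-1))*(-⅚ - 2*⅙) = 5*(-⅚ - ⅓) = 5*(-7/6) = -35/6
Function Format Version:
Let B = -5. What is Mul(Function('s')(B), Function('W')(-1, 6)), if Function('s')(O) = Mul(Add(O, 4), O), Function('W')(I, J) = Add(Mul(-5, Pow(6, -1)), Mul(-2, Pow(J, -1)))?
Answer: Rational(-35, 6) ≈ -5.8333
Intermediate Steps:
Function('W')(I, J) = Add(Rational(-5, 6), Mul(-2, Pow(J, -1))) (Function('W')(I, J) = Add(Mul(-5, Rational(1, 6)), Mul(-2, Pow(J, -1))) = Add(Rational(-5, 6), Mul(-2, Pow(J, -1))))
Function('s')(O) = Mul(O, Add(4, O)) (Function('s')(O) = Mul(Add(4, O), O) = Mul(O, Add(4, O)))
Mul(Function('s')(B), Function('W')(-1, 6)) = Mul(Mul(-5, Add(4, -5)), Add(Rational(-5, 6), Mul(-2, Pow(6, -1)))) = Mul(Mul(-5, -1), Add(Rational(-5, 6), Mul(-2, Rational(1, 6)))) = Mul(5, Add(Rational(-5, 6), Rational(-1, 3))) = Mul(5, Rational(-7, 6)) = Rational(-35, 6)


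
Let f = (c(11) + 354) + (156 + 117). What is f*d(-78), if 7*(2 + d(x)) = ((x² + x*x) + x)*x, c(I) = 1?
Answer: -592225352/7 ≈ -8.4604e+7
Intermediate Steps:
d(x) = -2 + x*(x + 2*x²)/7 (d(x) = -2 + (((x² + x*x) + x)*x)/7 = -2 + (((x² + x²) + x)*x)/7 = -2 + ((2*x² + x)*x)/7 = -2 + ((x + 2*x²)*x)/7 = -2 + (x*(x + 2*x²))/7 = -2 + x*(x + 2*x²)/7)
f = 628 (f = (1 + 354) + (156 + 117) = 355 + 273 = 628)
f*d(-78) = 628*(-2 + (⅐)*(-78)² + (2/7)*(-78)³) = 628*(-2 + (⅐)*6084 + (2/7)*(-474552)) = 628*(-2 + 6084/7 - 949104/7) = 628*(-943034/7) = -592225352/7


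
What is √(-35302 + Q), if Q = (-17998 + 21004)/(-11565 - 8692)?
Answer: 2*I*√3621524278585/20257 ≈ 187.89*I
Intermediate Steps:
Q = -3006/20257 (Q = 3006/(-20257) = 3006*(-1/20257) = -3006/20257 ≈ -0.14839)
√(-35302 + Q) = √(-35302 - 3006/20257) = √(-715115620/20257) = 2*I*√3621524278585/20257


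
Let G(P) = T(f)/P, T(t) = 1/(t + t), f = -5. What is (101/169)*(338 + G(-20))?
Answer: 6827701/33800 ≈ 202.00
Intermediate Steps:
T(t) = 1/(2*t)
G(P) = -1/(10*P) (G(P) = ((1/2)/(-5))/P = ((1/2)*(-1/5))/P = -1/(10*P))
(101/169)*(338 + G(-20)) = (101/169)*(338 - 1/10/(-20)) = (101*(1/169))*(338 - 1/10*(-1/20)) = 101*(338 + 1/200)/169 = (101/169)*(67601/200) = 6827701/33800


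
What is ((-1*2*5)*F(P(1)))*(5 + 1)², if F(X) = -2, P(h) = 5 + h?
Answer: 720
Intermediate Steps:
((-1*2*5)*F(P(1)))*(5 + 1)² = ((-1*2*5)*(-2))*(5 + 1)² = (-2*5*(-2))*6² = -10*(-2)*36 = 20*36 = 720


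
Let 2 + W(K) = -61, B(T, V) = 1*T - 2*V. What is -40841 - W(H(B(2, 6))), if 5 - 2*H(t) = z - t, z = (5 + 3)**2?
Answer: -40778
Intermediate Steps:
z = 64 (z = 8**2 = 64)
B(T, V) = T - 2*V
H(t) = -59/2 + t/2 (H(t) = 5/2 - (64 - t)/2 = 5/2 + (-32 + t/2) = -59/2 + t/2)
W(K) = -63 (W(K) = -2 - 61 = -63)
-40841 - W(H(B(2, 6))) = -40841 - 1*(-63) = -40841 + 63 = -40778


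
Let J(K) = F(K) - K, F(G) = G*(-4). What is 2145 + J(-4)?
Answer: 2165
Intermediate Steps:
F(G) = -4*G
J(K) = -5*K (J(K) = -4*K - K = -5*K)
2145 + J(-4) = 2145 - 5*(-4) = 2145 + 20 = 2165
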